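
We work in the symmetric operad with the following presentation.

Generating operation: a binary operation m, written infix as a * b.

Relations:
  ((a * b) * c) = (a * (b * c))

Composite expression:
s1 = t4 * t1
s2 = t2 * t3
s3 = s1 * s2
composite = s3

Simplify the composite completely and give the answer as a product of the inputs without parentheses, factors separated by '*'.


t4 * t1 * t2 * t3

All parenthesizations of m agree; list the t-inputs left to right.
(t4 * t1) flattens to t4 * t1
(t2 * t3) flattens to t2 * t3
((t4 * t1) * (t2 * t3)) flattens to t4 * t1 * t2 * t3


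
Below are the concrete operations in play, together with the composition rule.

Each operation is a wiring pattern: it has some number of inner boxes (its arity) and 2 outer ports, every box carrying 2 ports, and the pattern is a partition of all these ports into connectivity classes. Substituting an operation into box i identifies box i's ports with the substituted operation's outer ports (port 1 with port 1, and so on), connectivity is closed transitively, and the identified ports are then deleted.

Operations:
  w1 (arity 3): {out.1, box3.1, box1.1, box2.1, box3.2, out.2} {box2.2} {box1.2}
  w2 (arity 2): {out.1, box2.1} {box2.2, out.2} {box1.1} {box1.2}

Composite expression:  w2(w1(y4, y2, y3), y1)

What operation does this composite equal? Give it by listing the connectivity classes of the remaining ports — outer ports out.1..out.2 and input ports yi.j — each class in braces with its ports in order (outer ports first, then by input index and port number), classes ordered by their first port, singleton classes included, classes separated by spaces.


Connectivity passes through glued w2-boundaries; trace each wire chain.
w1 over (y4, y2, y3) gives {out.1, out.2, y2.1, y3.1, y3.2, y4.1} {y2.2} {y4.2}, out.j being that stage's outer ports
w2 over (y4, y2, y3, y1) gives {out.1, y1.1} {out.2, y1.2} {y2.1, y3.1, y3.2, y4.1} {y2.2} {y4.2}, out.j being that stage's outer ports

{out.1, y1.1} {out.2, y1.2} {y2.1, y3.1, y3.2, y4.1} {y2.2} {y4.2}


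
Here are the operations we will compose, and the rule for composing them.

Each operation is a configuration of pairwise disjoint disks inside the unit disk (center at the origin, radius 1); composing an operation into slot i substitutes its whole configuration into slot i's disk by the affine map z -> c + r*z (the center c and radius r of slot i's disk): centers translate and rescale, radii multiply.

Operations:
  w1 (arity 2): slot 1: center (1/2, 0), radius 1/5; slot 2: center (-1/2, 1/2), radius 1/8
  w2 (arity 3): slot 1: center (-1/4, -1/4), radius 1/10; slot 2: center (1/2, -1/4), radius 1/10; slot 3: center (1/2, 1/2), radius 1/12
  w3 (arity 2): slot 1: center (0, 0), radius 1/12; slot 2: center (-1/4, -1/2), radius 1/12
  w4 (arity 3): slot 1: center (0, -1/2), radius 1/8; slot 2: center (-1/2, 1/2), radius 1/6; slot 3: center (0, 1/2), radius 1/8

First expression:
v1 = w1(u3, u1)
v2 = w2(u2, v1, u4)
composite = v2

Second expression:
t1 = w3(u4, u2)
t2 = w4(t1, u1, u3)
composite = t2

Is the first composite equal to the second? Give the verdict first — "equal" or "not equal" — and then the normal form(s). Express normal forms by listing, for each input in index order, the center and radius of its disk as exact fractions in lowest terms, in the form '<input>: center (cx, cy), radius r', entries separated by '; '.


not equal; first: u1: center (9/20, -1/5), radius 1/80; u2: center (-1/4, -1/4), radius 1/10; u3: center (11/20, -1/4), radius 1/50; u4: center (1/2, 1/2), radius 1/12; second: u1: center (-1/2, 1/2), radius 1/6; u2: center (-1/32, -9/16), radius 1/96; u3: center (0, 1/2), radius 1/8; u4: center (0, -1/2), radius 1/96

Normal form of the first expression: u1: center (9/20, -1/5), radius 1/80; u2: center (-1/4, -1/4), radius 1/10; u3: center (11/20, -1/4), radius 1/50; u4: center (1/2, 1/2), radius 1/12
Normal form of the second expression: u1: center (-1/2, 1/2), radius 1/6; u2: center (-1/32, -9/16), radius 1/96; u3: center (0, 1/2), radius 1/8; u4: center (0, -1/2), radius 1/96
The forms do not match — not equal.


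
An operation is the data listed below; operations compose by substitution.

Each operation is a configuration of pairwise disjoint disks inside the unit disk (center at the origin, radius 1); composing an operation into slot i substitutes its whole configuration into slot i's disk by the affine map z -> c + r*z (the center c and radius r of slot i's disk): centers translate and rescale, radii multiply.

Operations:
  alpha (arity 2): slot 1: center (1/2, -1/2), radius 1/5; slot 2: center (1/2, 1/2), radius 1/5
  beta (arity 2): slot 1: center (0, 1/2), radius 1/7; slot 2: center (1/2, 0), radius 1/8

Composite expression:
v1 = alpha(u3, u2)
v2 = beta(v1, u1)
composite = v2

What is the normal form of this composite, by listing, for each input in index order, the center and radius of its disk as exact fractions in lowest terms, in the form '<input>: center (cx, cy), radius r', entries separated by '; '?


Affine substitution under beta: radii multiply and u-centers shift.
input u3: applying the 2 nested substitutions gives center (1/14, 3/7), radius 1/35
input u2: applying the 2 nested substitutions gives center (1/14, 4/7), radius 1/35
input u1: applying the 1 nested substitution gives center (1/2, 0), radius 1/8

u1: center (1/2, 0), radius 1/8; u2: center (1/14, 4/7), radius 1/35; u3: center (1/14, 3/7), radius 1/35


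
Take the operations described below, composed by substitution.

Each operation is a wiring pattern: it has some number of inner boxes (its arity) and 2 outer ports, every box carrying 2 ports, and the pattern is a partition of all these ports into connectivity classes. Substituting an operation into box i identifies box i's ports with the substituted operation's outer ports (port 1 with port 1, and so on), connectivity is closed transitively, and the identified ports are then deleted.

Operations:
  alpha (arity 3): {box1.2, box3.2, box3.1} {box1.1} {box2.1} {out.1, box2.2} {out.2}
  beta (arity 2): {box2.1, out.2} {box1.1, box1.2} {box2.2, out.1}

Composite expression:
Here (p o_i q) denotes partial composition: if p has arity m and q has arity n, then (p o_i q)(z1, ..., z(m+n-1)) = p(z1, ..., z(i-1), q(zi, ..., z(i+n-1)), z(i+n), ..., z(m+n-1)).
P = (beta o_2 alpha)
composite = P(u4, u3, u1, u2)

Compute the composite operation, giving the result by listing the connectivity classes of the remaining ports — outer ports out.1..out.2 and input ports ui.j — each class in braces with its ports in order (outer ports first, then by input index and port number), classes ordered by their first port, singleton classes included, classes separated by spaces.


{out.1} {out.2, u1.2} {u1.1} {u2.1, u2.2, u3.2} {u3.1} {u4.1, u4.2}

Two ports join when wires chain via beta-identified ports.
alpha over (u3, u1, u2) gives {out.1, u1.2} {out.2} {u1.1} {u2.1, u2.2, u3.2} {u3.1}, out.j being that stage's outer ports
beta over (u4, u3, u1, u2) gives {out.1} {out.2, u1.2} {u1.1} {u2.1, u2.2, u3.2} {u3.1} {u4.1, u4.2}, out.j being that stage's outer ports


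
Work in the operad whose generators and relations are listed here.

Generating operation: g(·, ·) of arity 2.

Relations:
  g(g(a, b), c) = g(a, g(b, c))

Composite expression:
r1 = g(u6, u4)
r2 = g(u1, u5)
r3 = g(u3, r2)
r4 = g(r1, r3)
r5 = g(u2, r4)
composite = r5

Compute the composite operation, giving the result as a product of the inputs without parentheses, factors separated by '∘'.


u2 ∘ u6 ∘ u4 ∘ u3 ∘ u1 ∘ u5

Key point: g is associative — brackets drop, the u-order remains.
g(u6, u4) reduces to u6 ∘ u4
g(u1, u5) reduces to u1 ∘ u5
g(u3, g(u1, u5)) reduces to u3 ∘ u1 ∘ u5
g(g(u6, u4), g(u3, g(u1, u5))) reduces to u6 ∘ u4 ∘ u3 ∘ u1 ∘ u5
g(u2, g(g(u6, u4), g(u3, g(u1, u5)))) reduces to u2 ∘ u6 ∘ u4 ∘ u3 ∘ u1 ∘ u5


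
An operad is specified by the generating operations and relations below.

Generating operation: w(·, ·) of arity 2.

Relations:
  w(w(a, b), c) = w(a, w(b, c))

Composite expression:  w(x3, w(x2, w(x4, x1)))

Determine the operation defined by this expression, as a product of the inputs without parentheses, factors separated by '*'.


x3 * x2 * x4 * x1


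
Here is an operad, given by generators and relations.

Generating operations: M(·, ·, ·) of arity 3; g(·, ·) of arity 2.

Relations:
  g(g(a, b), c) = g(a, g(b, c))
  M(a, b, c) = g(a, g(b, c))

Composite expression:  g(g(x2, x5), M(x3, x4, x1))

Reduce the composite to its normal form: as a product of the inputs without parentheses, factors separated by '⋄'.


Under associativity of g, the answer is the x's in reading order.
g(x2, x5) linearizes to x2 ⋄ x5
M(x3, x4, x1) linearizes to x3 ⋄ x4 ⋄ x1
g(g(x2, x5), M(x3, x4, x1)) linearizes to x2 ⋄ x5 ⋄ x3 ⋄ x4 ⋄ x1

x2 ⋄ x5 ⋄ x3 ⋄ x4 ⋄ x1


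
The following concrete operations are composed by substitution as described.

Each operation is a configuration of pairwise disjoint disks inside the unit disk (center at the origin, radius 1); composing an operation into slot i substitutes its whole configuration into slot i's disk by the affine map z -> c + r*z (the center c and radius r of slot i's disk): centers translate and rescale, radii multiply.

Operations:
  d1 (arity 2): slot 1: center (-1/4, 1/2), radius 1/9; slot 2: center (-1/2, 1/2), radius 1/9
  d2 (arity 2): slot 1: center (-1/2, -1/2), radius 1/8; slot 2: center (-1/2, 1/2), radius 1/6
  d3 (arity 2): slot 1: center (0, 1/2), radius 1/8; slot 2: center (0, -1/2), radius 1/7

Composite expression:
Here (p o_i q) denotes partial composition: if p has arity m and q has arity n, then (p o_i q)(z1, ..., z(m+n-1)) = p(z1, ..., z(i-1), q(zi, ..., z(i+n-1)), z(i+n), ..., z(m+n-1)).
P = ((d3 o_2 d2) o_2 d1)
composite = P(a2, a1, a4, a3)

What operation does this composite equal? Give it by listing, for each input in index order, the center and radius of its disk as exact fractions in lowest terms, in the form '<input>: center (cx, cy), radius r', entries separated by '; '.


a1: center (-17/224, -9/16), radius 1/504; a2: center (0, 1/2), radius 1/8; a3: center (-1/14, -3/7), radius 1/42; a4: center (-9/112, -9/16), radius 1/504

Below d3, radii multiply path by path; the a-disk centers shift.
a2 passes through 1 substitution, ending at center (0, 1/2), radius 1/8
a1 passes through 3 substitutions, ending at center (-17/224, -9/16), radius 1/504
a4 passes through 3 substitutions, ending at center (-9/112, -9/16), radius 1/504
a3 passes through 2 substitutions, ending at center (-1/14, -3/7), radius 1/42


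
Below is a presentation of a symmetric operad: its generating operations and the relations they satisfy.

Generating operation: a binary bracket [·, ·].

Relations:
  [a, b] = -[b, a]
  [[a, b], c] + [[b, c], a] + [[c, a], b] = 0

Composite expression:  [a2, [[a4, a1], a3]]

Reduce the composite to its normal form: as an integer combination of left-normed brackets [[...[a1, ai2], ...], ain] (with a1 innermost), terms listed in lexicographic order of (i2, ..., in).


[[[a1, a4], a3], a2]

A multilinear Lie element is pinned by a1-initial words (a1 innermost).
Composite bracket: [a2, [[a4, a1], a3]]
The bracket unfolds into 8 signed words via [a, b] = ab - ba (2^3 = 8).
The a1-initial words carry the normal form:
  word a1a4a3a2 has sign +1, contributing +[[[a1, a4], a3], a2]


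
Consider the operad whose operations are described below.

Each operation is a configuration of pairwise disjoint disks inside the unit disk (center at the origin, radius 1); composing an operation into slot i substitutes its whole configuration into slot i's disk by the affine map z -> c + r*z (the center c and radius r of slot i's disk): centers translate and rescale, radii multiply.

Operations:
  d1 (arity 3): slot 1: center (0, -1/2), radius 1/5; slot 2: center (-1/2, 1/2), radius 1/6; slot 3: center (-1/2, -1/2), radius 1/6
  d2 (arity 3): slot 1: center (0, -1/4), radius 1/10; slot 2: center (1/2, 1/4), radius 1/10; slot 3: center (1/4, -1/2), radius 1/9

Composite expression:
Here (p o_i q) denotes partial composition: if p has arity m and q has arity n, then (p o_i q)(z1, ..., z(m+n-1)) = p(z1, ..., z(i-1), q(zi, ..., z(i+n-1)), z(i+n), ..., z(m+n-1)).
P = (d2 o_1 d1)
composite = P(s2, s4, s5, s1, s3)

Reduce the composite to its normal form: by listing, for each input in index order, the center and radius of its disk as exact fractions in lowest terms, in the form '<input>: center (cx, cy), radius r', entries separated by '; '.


s1: center (1/2, 1/4), radius 1/10; s2: center (0, -3/10), radius 1/50; s3: center (1/4, -1/2), radius 1/9; s4: center (-1/20, -1/5), radius 1/60; s5: center (-1/20, -3/10), radius 1/60


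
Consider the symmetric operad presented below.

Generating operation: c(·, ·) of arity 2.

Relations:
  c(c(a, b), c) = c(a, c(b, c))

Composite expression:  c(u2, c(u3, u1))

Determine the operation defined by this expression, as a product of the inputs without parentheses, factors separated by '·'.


u2 · u3 · u1

Key point: c is associative — brackets drop, the u-order remains.
c(u3, u1) collapses to u3 · u1
c(u2, c(u3, u1)) collapses to u2 · u3 · u1


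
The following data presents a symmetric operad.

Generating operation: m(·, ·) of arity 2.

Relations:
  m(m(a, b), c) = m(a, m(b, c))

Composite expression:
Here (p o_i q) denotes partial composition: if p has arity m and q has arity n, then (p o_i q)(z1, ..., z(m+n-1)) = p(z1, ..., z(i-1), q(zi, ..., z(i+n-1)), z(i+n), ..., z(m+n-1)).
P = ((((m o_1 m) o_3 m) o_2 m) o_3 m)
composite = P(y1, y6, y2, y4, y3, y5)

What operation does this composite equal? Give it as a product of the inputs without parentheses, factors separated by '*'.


y1 * y6 * y2 * y4 * y3 * y5

Key point: m is associative — brackets drop, the y-order remains.
m(y2, y4) linearizes to y2 * y4
m(y6, m(y2, y4)) linearizes to y6 * y2 * y4
m(y1, m(y6, m(y2, y4))) linearizes to y1 * y6 * y2 * y4
m(y3, y5) linearizes to y3 * y5
m(m(y1, m(y6, m(y2, y4))), m(y3, y5)) linearizes to y1 * y6 * y2 * y4 * y3 * y5


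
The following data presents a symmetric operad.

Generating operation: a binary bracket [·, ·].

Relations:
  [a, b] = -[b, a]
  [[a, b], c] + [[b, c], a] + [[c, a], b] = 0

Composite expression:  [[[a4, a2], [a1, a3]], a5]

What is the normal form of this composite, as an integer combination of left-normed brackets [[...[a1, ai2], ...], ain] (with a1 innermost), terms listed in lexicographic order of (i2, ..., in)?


[[[[a1, a3], a2], a4], a5] - [[[[a1, a3], a4], a2], a5]

Left-normed coefficients sit on the a1-initial expansion words.
Composite bracket: [[[a4, a2], [a1, a3]], a5]
Each bracket splits as ab - ba, giving 16 signed words (2^4 = 16).
Only words starting with a1 matter:
  word a1a3a2a4a5 has sign +1, contributing +[[[[a1, a3], a2], a4], a5]
  word a1a3a4a2a5 has sign -1, contributing -[[[[a1, a3], a4], a2], a5]


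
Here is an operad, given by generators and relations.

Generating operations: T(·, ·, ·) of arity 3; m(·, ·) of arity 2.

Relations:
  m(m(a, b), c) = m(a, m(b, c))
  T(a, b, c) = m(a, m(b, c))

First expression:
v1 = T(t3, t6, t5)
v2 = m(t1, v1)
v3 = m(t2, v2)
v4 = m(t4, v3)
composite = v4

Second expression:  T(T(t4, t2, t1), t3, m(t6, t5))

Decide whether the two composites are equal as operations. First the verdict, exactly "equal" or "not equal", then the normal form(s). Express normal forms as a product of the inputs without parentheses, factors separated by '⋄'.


equal; the common form is t4 ⋄ t2 ⋄ t1 ⋄ t3 ⋄ t6 ⋄ t5

The first expression reduces to t4 ⋄ t2 ⋄ t1 ⋄ t3 ⋄ t6 ⋄ t5
The second expression reduces to t4 ⋄ t2 ⋄ t1 ⋄ t3 ⋄ t6 ⋄ t5
The normal forms match — equal.


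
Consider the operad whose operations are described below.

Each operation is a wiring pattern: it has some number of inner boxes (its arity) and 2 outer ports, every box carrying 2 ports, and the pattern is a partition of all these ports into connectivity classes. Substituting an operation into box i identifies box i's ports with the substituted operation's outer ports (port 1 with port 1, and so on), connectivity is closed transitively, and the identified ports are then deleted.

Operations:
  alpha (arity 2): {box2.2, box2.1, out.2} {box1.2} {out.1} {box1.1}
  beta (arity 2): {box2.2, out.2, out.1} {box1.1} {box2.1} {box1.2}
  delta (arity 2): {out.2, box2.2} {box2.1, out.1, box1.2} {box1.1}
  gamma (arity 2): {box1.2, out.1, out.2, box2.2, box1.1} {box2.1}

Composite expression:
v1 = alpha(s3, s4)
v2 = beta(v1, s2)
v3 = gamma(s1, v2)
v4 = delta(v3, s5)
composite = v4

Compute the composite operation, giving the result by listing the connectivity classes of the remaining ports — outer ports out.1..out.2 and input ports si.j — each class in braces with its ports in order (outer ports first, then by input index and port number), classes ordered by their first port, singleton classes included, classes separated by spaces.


{out.1, s1.1, s1.2, s2.2, s5.1} {out.2, s5.2} {s2.1} {s3.1} {s3.2} {s4.1, s4.2}


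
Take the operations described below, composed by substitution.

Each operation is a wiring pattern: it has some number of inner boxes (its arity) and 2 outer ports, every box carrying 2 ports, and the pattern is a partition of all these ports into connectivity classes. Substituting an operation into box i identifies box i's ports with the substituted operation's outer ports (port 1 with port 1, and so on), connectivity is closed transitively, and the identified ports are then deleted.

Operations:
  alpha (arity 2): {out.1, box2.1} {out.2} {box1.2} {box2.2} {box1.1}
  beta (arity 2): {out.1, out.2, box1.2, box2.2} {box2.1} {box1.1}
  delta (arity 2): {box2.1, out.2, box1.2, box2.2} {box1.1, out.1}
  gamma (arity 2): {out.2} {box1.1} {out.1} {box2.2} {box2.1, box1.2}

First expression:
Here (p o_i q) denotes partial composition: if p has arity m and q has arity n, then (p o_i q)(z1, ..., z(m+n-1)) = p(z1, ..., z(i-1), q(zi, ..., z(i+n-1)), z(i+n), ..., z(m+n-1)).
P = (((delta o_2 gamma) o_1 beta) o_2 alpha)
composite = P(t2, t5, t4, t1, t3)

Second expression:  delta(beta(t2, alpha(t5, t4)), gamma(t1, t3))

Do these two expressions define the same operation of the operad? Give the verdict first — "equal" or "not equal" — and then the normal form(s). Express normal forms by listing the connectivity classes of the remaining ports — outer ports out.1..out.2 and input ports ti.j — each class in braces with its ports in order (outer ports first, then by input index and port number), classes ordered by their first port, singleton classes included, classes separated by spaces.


equal — both sides give {out.1, out.2, t2.2} {t1.1} {t1.2, t3.1} {t2.1} {t3.2} {t4.1} {t4.2} {t5.1} {t5.2}


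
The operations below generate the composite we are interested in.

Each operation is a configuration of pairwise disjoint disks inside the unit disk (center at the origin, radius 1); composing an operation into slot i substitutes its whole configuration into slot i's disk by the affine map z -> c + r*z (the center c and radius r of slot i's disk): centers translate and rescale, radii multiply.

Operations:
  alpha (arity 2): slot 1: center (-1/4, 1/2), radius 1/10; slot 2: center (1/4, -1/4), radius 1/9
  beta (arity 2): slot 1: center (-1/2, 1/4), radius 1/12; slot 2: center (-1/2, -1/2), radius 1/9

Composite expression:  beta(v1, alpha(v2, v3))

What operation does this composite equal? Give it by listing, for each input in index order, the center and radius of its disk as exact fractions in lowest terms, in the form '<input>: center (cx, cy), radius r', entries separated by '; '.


Affine substitution under beta: radii multiply and v-centers shift.
v1 passes through 1 substitution, ending at center (-1/2, 1/4), radius 1/12
v2 passes through 2 substitutions, ending at center (-19/36, -4/9), radius 1/90
v3 passes through 2 substitutions, ending at center (-17/36, -19/36), radius 1/81

v1: center (-1/2, 1/4), radius 1/12; v2: center (-19/36, -4/9), radius 1/90; v3: center (-17/36, -19/36), radius 1/81


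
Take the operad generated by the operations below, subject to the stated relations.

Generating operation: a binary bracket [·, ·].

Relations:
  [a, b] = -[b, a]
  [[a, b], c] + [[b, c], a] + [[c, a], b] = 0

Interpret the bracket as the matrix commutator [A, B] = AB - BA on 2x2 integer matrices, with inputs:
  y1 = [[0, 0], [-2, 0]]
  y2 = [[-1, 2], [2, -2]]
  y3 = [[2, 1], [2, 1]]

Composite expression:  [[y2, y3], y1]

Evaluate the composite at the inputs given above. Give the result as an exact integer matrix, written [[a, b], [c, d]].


[[2, 0], [8, -2]]

[y2, y3] = [[2, -1], [0, -2]]
[[y2, y3], y1] = [[2, 0], [8, -2]]


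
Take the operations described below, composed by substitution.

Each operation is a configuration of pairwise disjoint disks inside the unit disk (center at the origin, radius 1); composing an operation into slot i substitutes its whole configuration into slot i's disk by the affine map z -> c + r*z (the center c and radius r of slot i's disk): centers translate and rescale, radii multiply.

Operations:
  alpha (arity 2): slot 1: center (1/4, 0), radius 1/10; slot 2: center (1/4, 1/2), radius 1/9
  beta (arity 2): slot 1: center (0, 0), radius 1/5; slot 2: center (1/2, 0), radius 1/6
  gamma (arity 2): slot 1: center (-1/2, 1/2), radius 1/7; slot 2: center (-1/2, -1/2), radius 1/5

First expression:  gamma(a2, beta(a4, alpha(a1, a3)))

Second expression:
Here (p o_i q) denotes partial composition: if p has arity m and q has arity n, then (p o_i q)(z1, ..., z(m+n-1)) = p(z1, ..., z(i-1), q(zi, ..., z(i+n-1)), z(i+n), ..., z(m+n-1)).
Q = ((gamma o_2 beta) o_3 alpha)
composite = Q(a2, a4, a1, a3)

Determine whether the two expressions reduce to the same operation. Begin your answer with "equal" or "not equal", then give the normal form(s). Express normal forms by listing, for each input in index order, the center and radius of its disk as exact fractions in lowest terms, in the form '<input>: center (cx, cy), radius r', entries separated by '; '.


In normal form, the first expression is a1: center (-47/120, -1/2), radius 1/300; a2: center (-1/2, 1/2), radius 1/7; a3: center (-47/120, -29/60), radius 1/270; a4: center (-1/2, -1/2), radius 1/25
In normal form, the second expression is a1: center (-47/120, -1/2), radius 1/300; a2: center (-1/2, 1/2), radius 1/7; a3: center (-47/120, -29/60), radius 1/270; a4: center (-1/2, -1/2), radius 1/25
Same normal form: equal.

equal: each reduces to a1: center (-47/120, -1/2), radius 1/300; a2: center (-1/2, 1/2), radius 1/7; a3: center (-47/120, -29/60), radius 1/270; a4: center (-1/2, -1/2), radius 1/25


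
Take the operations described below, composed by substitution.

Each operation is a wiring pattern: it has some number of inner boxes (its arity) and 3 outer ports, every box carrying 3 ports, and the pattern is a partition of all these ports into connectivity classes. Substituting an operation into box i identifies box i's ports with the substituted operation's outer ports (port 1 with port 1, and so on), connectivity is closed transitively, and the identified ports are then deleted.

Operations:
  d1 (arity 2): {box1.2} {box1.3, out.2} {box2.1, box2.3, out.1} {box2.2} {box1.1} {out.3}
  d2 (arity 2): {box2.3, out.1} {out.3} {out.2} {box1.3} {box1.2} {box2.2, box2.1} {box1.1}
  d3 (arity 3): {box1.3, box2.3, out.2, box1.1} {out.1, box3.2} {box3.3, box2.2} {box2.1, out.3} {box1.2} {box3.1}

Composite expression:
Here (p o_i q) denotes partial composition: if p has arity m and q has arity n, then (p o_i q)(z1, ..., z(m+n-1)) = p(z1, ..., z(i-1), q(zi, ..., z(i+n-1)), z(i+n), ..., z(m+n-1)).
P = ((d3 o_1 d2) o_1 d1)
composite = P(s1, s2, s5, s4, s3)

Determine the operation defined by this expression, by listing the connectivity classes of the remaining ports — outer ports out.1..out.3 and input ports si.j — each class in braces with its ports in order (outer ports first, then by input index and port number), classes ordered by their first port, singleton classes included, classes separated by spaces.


Two ports join when wires chain via d3-identified ports.
stage d1: inputs (s1, s2), connectivity {out.1, s2.1, s2.3} {out.2, s1.3} {out.3} {s1.1} {s1.2} {s2.2}, out.j its boundary
stage d2: inputs (s1, s2, s5), connectivity {out.1, s5.3} {out.2} {out.3} {s1.1} {s1.2} {s1.3} {s2.1, s2.3} {s2.2} {s5.1, s5.2}, out.j its boundary
stage d3: inputs (s1, s2, s5, s4, s3), connectivity {out.1, s3.2} {out.2, s4.3, s5.3} {out.3, s4.1} {s1.1} {s1.2} {s1.3} {s2.1, s2.3} {s2.2} {s3.1} {s3.3, s4.2} {s5.1, s5.2}, out.j its boundary

{out.1, s3.2} {out.2, s4.3, s5.3} {out.3, s4.1} {s1.1} {s1.2} {s1.3} {s2.1, s2.3} {s2.2} {s3.1} {s3.3, s4.2} {s5.1, s5.2}


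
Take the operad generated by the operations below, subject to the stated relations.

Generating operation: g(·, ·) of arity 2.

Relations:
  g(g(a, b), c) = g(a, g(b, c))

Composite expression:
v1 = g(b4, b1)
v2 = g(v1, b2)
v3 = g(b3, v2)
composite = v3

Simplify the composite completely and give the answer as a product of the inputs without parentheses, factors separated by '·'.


b3 · b4 · b1 · b2

The g-tree's shape is irrelevant; the b-reading-order decides.
g(b4, b1) collapses to b4 · b1
g(g(b4, b1), b2) collapses to b4 · b1 · b2
g(b3, g(g(b4, b1), b2)) collapses to b3 · b4 · b1 · b2


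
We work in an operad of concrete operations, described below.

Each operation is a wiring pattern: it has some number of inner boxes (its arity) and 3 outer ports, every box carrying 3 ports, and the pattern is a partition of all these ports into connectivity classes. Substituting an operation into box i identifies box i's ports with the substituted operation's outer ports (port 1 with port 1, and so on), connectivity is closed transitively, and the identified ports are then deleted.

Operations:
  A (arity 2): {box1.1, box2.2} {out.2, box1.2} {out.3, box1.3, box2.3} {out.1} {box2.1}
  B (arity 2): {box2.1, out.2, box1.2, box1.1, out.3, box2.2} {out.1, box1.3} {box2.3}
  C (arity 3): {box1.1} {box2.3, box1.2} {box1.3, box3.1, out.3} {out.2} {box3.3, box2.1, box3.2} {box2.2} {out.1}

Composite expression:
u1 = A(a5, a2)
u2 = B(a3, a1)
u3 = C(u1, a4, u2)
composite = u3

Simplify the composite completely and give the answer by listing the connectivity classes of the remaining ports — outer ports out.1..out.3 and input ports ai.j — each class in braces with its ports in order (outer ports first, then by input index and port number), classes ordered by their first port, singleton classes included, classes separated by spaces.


{out.1} {out.2} {out.3, a2.3, a3.3, a5.3} {a1.1, a1.2, a3.1, a3.2, a4.1} {a1.3} {a2.1} {a2.2, a5.1} {a4.2} {a4.3, a5.2}

Two ports join when wires chain via C-identified ports.
stage A: inputs (a5, a2), connectivity {out.1} {out.2, a5.2} {out.3, a2.3, a5.3} {a2.1} {a2.2, a5.1}, out.j its boundary
stage B: inputs (a3, a1), connectivity {out.1, a3.3} {out.2, out.3, a1.1, a1.2, a3.1, a3.2} {a1.3}, out.j its boundary
stage C: inputs (a5, a2, a4, a3, a1), connectivity {out.1} {out.2} {out.3, a2.3, a3.3, a5.3} {a1.1, a1.2, a3.1, a3.2, a4.1} {a1.3} {a2.1} {a2.2, a5.1} {a4.2} {a4.3, a5.2}, out.j its boundary


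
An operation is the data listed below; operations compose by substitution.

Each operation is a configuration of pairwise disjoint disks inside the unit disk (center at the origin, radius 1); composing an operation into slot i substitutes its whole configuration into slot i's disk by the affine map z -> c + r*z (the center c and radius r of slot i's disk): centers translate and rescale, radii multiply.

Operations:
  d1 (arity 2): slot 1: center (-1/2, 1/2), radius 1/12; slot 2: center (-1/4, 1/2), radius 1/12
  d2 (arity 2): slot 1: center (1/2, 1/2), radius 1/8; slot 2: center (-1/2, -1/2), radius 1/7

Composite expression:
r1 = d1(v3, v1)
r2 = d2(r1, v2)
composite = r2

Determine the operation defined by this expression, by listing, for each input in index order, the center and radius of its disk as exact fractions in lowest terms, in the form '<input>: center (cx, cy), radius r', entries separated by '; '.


Only the slot chain above each v matters under d2; compose those maps.
tracing v3 down its 2-map path: center (7/16, 9/16), radius 1/96
tracing v1 down its 2-map path: center (15/32, 9/16), radius 1/96
tracing v2 down its 1-map path: center (-1/2, -1/2), radius 1/7

v1: center (15/32, 9/16), radius 1/96; v2: center (-1/2, -1/2), radius 1/7; v3: center (7/16, 9/16), radius 1/96


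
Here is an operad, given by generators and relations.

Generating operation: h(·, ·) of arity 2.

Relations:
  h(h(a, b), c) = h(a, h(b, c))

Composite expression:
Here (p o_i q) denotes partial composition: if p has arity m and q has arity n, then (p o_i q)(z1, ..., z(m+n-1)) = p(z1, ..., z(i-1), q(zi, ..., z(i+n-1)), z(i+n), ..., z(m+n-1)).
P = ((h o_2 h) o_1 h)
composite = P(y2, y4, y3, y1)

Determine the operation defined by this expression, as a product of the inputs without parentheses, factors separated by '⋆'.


y2 ⋆ y4 ⋆ y3 ⋆ y1

Every regrouping of h is equal, so read the y-inputs in written order.
h(y2, y4) flattens to y2 ⋆ y4
h(y3, y1) flattens to y3 ⋆ y1
h(h(y2, y4), h(y3, y1)) flattens to y2 ⋆ y4 ⋆ y3 ⋆ y1


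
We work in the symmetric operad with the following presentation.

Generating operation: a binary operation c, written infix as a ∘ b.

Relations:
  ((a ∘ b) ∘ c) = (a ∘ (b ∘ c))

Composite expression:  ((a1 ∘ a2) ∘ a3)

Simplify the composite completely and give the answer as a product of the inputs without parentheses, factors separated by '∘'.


Associativity of c dissolves the nesting; only the a-input order survives.
(a1 ∘ a2) unparenthesizes to a1 ∘ a2
((a1 ∘ a2) ∘ a3) unparenthesizes to a1 ∘ a2 ∘ a3

a1 ∘ a2 ∘ a3


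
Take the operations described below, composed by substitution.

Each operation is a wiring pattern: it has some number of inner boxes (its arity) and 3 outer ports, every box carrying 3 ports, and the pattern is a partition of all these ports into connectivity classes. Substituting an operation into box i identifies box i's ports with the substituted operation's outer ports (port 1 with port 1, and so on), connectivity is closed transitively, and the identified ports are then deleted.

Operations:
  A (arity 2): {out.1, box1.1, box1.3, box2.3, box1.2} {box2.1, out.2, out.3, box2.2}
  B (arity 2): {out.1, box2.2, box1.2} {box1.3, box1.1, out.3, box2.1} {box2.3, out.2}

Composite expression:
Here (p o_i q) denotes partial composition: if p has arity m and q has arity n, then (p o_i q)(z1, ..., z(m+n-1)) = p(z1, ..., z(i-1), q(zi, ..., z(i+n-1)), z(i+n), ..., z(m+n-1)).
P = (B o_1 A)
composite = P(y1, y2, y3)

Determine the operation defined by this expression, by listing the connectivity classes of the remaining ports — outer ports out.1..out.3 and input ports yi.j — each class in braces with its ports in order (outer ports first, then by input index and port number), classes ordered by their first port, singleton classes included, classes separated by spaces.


{out.1, out.3, y1.1, y1.2, y1.3, y2.1, y2.2, y2.3, y3.1, y3.2} {out.2, y3.3}

Reachability decides: close wires over B-identified ports.
A over (y1, y2) gives {out.1, y1.1, y1.2, y1.3, y2.3} {out.2, out.3, y2.1, y2.2}, out.j being that stage's outer ports
B over (y1, y2, y3) gives {out.1, out.3, y1.1, y1.2, y1.3, y2.1, y2.2, y2.3, y3.1, y3.2} {out.2, y3.3}, out.j being that stage's outer ports


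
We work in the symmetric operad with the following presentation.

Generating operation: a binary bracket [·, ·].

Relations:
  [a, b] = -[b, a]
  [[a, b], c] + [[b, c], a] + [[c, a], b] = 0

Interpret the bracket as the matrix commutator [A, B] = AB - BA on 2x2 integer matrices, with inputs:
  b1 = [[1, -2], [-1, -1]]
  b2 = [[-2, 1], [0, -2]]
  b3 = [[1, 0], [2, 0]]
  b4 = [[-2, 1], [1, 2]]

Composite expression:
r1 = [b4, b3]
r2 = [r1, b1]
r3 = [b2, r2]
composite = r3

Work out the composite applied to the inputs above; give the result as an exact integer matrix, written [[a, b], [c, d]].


[[22, -38], [0, -22]]

[b4, b3] = [[2, -1], [9, -2]]
[[b4, b3], b1] = [[19, -6], [22, -19]]
[b2, [[b4, b3], b1]] = [[22, -38], [0, -22]]


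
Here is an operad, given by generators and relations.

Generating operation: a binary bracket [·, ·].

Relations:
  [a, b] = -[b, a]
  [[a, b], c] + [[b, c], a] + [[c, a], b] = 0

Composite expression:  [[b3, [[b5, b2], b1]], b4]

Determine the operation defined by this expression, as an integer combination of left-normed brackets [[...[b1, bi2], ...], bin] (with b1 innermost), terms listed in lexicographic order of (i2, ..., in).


-[[[[b1, b2], b5], b3], b4] + [[[[b1, b5], b2], b3], b4]


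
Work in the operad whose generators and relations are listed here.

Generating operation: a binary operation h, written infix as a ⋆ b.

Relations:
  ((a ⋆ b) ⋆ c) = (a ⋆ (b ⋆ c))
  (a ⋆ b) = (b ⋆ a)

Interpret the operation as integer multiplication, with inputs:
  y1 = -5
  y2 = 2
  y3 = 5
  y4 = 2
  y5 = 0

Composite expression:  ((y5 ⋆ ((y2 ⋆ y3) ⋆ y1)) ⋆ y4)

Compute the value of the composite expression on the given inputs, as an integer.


0

(y2 ⋆ y3) = 10
((y2 ⋆ y3) ⋆ y1) = -50
(y5 ⋆ ((y2 ⋆ y3) ⋆ y1)) = 0
((y5 ⋆ ((y2 ⋆ y3) ⋆ y1)) ⋆ y4) = 0


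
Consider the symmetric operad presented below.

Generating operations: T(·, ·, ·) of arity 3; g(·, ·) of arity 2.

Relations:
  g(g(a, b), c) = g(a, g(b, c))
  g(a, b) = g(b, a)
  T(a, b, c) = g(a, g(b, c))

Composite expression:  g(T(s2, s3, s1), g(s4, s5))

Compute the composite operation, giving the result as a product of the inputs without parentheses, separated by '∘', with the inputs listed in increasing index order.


Both nesting and order wash out for g; what remains is which s's occur.
T(s2, s3, s1) collapses to s2 ∘ s3 ∘ s1
g(s4, s5) collapses to s4 ∘ s5
g(T(s2, s3, s1), g(s4, s5)) collapses to s2 ∘ s3 ∘ s1 ∘ s4 ∘ s5
sorting the factors by input index: s1 ∘ s2 ∘ s3 ∘ s4 ∘ s5

s1 ∘ s2 ∘ s3 ∘ s4 ∘ s5


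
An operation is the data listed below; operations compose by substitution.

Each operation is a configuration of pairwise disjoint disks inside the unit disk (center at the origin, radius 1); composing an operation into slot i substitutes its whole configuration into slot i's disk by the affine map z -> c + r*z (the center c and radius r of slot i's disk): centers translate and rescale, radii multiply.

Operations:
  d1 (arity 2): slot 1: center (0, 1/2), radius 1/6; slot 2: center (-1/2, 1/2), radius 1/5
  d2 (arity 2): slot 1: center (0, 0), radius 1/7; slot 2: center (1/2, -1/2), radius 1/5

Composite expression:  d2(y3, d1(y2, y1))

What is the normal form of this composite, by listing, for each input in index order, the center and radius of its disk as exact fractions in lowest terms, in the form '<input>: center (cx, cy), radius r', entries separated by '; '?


y1: center (2/5, -2/5), radius 1/25; y2: center (1/2, -2/5), radius 1/30; y3: center (0, 0), radius 1/7

Below d2, radii multiply path by path; the y-disk centers shift.
input y3: applying the 1 nested substitution gives center (0, 0), radius 1/7
input y2: applying the 2 nested substitutions gives center (1/2, -2/5), radius 1/30
input y1: applying the 2 nested substitutions gives center (2/5, -2/5), radius 1/25


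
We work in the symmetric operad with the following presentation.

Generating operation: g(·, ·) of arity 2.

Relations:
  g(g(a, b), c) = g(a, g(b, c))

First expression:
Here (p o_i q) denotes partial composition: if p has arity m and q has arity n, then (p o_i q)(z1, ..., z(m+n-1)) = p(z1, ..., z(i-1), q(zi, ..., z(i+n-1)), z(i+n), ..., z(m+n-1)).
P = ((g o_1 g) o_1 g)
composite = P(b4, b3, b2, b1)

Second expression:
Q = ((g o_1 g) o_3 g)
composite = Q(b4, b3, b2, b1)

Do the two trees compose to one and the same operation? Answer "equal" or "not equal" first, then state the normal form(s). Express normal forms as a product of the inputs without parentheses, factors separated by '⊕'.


equal — both sides give b4 ⊕ b3 ⊕ b2 ⊕ b1


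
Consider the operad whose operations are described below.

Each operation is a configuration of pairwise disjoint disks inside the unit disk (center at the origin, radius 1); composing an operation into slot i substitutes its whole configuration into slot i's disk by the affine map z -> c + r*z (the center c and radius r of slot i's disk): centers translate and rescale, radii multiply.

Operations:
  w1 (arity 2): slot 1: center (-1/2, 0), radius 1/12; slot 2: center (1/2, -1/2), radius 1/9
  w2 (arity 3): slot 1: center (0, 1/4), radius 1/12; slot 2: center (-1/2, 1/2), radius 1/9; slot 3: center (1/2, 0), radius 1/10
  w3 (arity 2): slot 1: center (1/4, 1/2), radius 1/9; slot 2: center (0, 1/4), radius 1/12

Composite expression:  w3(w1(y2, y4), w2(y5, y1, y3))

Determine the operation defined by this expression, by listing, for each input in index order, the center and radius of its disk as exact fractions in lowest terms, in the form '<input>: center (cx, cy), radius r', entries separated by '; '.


Follow each y-input down from w3: c' goes to c + r*c', radius to r*r'.
input y2: applying the 2 nested substitutions gives center (7/36, 1/2), radius 1/108
input y4: applying the 2 nested substitutions gives center (11/36, 4/9), radius 1/81
input y5: applying the 2 nested substitutions gives center (0, 13/48), radius 1/144
input y1: applying the 2 nested substitutions gives center (-1/24, 7/24), radius 1/108
input y3: applying the 2 nested substitutions gives center (1/24, 1/4), radius 1/120

y1: center (-1/24, 7/24), radius 1/108; y2: center (7/36, 1/2), radius 1/108; y3: center (1/24, 1/4), radius 1/120; y4: center (11/36, 4/9), radius 1/81; y5: center (0, 13/48), radius 1/144


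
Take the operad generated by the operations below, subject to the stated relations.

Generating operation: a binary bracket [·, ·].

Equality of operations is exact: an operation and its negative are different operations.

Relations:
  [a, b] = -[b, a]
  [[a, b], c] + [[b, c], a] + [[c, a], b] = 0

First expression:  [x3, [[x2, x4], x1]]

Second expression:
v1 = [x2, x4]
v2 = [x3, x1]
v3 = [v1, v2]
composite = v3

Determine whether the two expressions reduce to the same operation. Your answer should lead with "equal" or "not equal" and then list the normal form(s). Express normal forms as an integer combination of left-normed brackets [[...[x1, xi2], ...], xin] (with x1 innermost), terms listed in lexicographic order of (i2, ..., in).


The first composite normalizes to [[[x1, x2], x4], x3] - [[[x1, x4], x2], x3]
The second composite normalizes to [[[x1, x3], x2], x4] - [[[x1, x3], x4], x2]
Distinct normal forms: not equal.

not equal; first: [[[x1, x2], x4], x3] - [[[x1, x4], x2], x3]; second: [[[x1, x3], x2], x4] - [[[x1, x3], x4], x2]


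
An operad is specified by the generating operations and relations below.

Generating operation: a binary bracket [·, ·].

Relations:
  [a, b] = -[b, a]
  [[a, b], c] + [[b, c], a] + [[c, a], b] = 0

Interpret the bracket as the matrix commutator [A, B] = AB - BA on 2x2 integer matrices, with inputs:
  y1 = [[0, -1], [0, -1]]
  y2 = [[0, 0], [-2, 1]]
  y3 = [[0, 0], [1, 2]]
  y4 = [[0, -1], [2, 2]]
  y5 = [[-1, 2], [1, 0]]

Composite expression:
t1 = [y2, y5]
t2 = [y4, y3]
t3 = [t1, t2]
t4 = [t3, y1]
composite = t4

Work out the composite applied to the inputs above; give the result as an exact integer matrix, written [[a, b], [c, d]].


[[10, 0], [10, -10]]

[y2, y5] = [[4, -2], [3, -4]]
[y4, y3] = [[-1, -2], [-2, 1]]
[[y2, y5], [y4, y3]] = [[10, -20], [10, -10]]
[[[y2, y5], [y4, y3]], y1] = [[10, 0], [10, -10]]


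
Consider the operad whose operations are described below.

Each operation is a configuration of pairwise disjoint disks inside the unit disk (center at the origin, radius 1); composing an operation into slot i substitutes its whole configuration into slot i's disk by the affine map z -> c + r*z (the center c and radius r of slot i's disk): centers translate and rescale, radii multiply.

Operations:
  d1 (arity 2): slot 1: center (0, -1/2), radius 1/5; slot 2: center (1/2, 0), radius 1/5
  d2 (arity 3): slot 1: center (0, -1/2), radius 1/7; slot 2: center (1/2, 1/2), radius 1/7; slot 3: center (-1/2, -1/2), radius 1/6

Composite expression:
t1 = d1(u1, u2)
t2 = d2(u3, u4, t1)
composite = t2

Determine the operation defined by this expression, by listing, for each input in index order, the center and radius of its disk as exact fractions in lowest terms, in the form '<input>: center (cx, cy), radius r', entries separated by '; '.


u1: center (-1/2, -7/12), radius 1/30; u2: center (-5/12, -1/2), radius 1/30; u3: center (0, -1/2), radius 1/7; u4: center (1/2, 1/2), radius 1/7

Only the slot chain above each u matters under d2; compose those maps.
u3: after 1 affine step, its disk has center (0, -1/2), radius 1/7
u4: after 1 affine step, its disk has center (1/2, 1/2), radius 1/7
u1: after 2 affine steps, its disk has center (-1/2, -7/12), radius 1/30
u2: after 2 affine steps, its disk has center (-5/12, -1/2), radius 1/30
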